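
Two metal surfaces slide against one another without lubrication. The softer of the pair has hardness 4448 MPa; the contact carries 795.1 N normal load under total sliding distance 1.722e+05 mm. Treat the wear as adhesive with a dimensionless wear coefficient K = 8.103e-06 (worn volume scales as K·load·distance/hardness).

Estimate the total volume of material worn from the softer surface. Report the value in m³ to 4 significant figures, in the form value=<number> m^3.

Intermediates are shown rounded — all arithmetic maintains full float precision; a single final rounding: four significant figures.
Convert: Distance covered L = 1.722e+05 mm = 172.2 m.
Convert: Hardness H = 4448 MPa = 4.448e+09 Pa.
In SI base units: W = 795.1 N, H = 4.448e+09 Pa, K = 8.103e-06.
Archard relation: V = K·W·L/H = 8.103e-06 · 795.1 · 172.2 / 4.448e+09 = 2.494e-10 m³.

value=2.494e-10 m^3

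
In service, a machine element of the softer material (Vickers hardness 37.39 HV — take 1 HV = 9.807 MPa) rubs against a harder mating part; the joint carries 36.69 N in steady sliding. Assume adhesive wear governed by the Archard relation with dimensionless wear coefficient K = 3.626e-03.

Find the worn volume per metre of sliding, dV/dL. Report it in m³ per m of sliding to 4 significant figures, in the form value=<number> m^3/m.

All arithmetic keeps full precision, and printed values are rounded. Rounded once at the end to 4 significant digits.
Hardness H = 37.39 HV × 9.807 MPa/HV = 366.7 MPa = 3.667e+08 Pa.
Expressed in SI base units: W = 36.69 N, H = 3.667e+08 Pa, K = 3.626e-03.
Sliding wear rate dV/dL = K·W/H, per unit distance: 3.626e-03 · 36.69 / 3.667e+08 = 3.628e-10 m³/m.

value=3.628e-10 m^3/m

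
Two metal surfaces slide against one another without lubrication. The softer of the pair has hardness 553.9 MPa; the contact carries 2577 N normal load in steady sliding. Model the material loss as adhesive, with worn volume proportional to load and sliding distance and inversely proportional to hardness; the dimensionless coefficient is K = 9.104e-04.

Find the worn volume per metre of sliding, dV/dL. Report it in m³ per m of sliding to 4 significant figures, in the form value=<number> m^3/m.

Shown intermediates are rounded, and every step runs at full precision, and rounded once at the end: four significant figures.
Convert: Hardness H = 553.9 MPa = 5.539e+08 Pa.
Expressed in SI base units: W = 2577 N, H = 5.539e+08 Pa, K = 9.104e-04.
Rate of wear dV/dL = K·W/H (no L dependence): 9.104e-04 · 2577 / 5.539e+08 = 4.236e-09 m³/m.

value=4.236e-09 m^3/m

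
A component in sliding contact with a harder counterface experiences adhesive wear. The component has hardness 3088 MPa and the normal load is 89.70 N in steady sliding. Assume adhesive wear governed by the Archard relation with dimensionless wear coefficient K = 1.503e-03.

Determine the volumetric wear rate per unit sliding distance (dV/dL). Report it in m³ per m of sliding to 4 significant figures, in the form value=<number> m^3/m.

Intermediate values are printed rounded. Every step keeps full float precision — a lone final rounding to 4 significant digits.
Convert: Hardness H = 3088 MPa = 3.088e+09 Pa.
Working in SI base units: W = 89.70 N, H = 3.088e+09 Pa, K = 1.503e-03.
Wear rate dV/dL = K·W/H, so: 1.503e-03 · 89.70 / 3.088e+09 = 4.366e-11 m³/m.

value=4.366e-11 m^3/m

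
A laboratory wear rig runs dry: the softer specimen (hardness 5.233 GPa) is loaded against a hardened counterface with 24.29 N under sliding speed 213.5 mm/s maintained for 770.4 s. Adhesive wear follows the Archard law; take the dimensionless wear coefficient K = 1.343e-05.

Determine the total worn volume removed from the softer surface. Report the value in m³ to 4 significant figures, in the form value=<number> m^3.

Shown intermediates are rounded — all arithmetic maintains full precision; rounded once at the end, at four significant figures.
Convert: Sliding speed v = 213.5 mm/s = 0.2135 m/s. Distance covered L = v·t = 0.2135 m/s × 770.4 s = 164.5 m.
Convert: Hardness H = 5.233 GPa = 5.233e+09 Pa.
Working in SI base units: W = 24.29 N, H = 5.233e+09 Pa, K = 1.343e-05.
Worn volume V = K·W·L/H = 1.343e-05 · 24.29 · 164.5 / 5.233e+09 = 1.025e-11 m³.

value=1.025e-11 m^3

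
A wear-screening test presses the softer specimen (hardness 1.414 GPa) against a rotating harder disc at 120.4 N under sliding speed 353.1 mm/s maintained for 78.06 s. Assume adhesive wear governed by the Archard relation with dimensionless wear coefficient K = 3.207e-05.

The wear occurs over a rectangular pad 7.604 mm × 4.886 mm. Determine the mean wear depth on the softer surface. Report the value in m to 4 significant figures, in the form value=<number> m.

value=2.026e-06 m

The intermediates are printed rounded. All arithmetic keeps full float precision, and a single final rounding to four significant figures.
Sliding speed v = 353.1 mm/s = 0.3531 m/s. The distance L = v·t = 0.3531 m/s × 78.06 s = 27.56 m.
Hardness H = 1.414 GPa = 1.414e+09 Pa.
Pad sides 7.604 mm × 4.886 mm = 0.007604 m × 0.004886 m. Contact area A = 0.007604 m × 0.004886 m = 3.715e-05 m².
Restated in SI base units: W = 120.4 N, H = 1.414e+09 Pa, K = 3.207e-05.
The Archard volume V = K·W·L/H = 3.207e-05 · 120.4 · 27.56 / 1.414e+09 = 7.527e-11 m³.
Mean wear depth h = V/A = 7.527e-11 / 3.715e-05 = 2.026e-06 m.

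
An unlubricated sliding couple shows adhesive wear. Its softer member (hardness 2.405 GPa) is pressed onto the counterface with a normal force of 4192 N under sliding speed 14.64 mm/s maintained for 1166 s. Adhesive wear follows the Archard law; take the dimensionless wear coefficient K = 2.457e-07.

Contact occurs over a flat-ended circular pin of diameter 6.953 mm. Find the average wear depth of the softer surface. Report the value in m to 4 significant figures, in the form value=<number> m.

Intermediates appear rounded — all arithmetic holds full float precision. Rounded once at the end, at 4 significant digits.
Sliding speed v = 14.64 mm/s = 0.01464 m/s. Distance L = v·t = 0.01464 m/s × 1166 s = 17.07 m.
Hardness H = 2.405 GPa = 2.405e+09 Pa.
Pin diameter d = 6.953 mm = 0.006953 m. Contact area A = π·d²/4 = π·(0.006953 m)²/4 = 3.797e-05 m².
In SI base units: W = 4192 N, H = 2.405e+09 Pa, K = 2.457e-07.
Apply Archard: V = K·W·L/H = 2.457e-07 · 4192 · 17.07 / 2.405e+09 = 7.311e-12 m³.
Mean wear depth h = V/A = 7.311e-12 / 3.797e-05 = 1.925e-07 m.

value=1.925e-07 m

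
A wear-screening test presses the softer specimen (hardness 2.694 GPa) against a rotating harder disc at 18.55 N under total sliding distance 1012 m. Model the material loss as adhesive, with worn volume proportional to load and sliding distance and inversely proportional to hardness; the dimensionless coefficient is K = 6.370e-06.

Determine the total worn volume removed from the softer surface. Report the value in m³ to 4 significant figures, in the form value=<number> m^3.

Intermediate values are displayed rounded. Each operation maintains full float precision; rounded just once to four significant digits.
Convert: Hardness H = 2.694 GPa = 2.694e+09 Pa.
SI base units throughout: W = 18.55 N, H = 2.694e+09 Pa, K = 6.370e-06.
Worn volume V = K·W·L/H = 6.370e-06 · 18.55 · 1012 / 2.694e+09 = 4.439e-11 m³.

value=4.439e-11 m^3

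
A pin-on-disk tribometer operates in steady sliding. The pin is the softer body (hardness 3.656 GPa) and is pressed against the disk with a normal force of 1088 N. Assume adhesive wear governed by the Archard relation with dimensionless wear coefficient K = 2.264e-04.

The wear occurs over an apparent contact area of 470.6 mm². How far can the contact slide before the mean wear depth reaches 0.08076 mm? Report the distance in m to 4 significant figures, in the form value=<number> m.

The computation carries exact precision. Quoted intermediates are rounded — rounded just once to four significant figures.
Convert: Hardness H = 3.656 GPa = 3.656e+09 Pa.
Convert: Contact area A = 470.6 mm² = 4.706e-04 m².
Convert: Depth limit h_lim = 0.08076 mm = 8.076e-05 m.
In SI base units, W = 1088 N, H = 3.656e+09 Pa, K = 2.264e-04.
Volume at the limit: V_lim = h_lim·A = 8.076e-05 · 4.706e-04 = 3.801e-08 m³.
Sliding life L = V_lim·H/(K·W) = 3.801e-08 · 3.656e+09 / (2.264e-04 · 1088) = 564.1 m.

value=564.1 m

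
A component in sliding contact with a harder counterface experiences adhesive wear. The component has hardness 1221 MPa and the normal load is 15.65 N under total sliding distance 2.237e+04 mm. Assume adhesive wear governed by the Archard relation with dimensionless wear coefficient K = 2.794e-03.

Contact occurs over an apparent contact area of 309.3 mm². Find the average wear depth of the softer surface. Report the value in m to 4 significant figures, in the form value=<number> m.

Shown intermediates are rounded; all working math maintains exact precision. Rounded just once, at 4 significant digits.
Convert: Distance covered L = 2.237e+04 mm = 22.37 m.
Convert: Hardness H = 1221 MPa = 1.221e+09 Pa.
Convert: Contact area A = 309.3 mm² = 3.093e-04 m².
Expressed in SI base units: W = 15.65 N, H = 1.221e+09 Pa, K = 2.794e-03.
Wear volume V = K·W·L/H = 2.794e-03 · 15.65 · 22.37 / 1.221e+09 = 8.011e-10 m³.
Depth of wear h = V/A = 8.011e-10 / 3.093e-04 = 2.590e-06 m.

value=2.590e-06 m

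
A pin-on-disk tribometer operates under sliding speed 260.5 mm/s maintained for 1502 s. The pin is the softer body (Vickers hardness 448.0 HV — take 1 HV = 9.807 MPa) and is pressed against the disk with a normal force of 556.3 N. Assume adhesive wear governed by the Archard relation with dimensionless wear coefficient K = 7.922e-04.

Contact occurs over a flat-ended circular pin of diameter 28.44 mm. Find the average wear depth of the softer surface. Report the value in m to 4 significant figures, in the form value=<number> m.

value=6.178e-05 m

Each operation runs at full float precision — the intermediates appear rounded; one final rounding: four significant digits.
Convert: Sliding speed v = 260.5 mm/s = 0.2605 m/s. Distance L = v·t = 0.2605 m/s × 1502 s = 391.3 m.
Convert: Hardness H = 448.0 HV × 9.807 MPa/HV = 4394 MPa = 4.394e+09 Pa.
Convert: Pin diameter d = 28.44 mm = 0.02844 m. Contact area A = π·d²/4 = π·(0.02844 m)²/4 = 6.353e-04 m².
As SI base values: W = 556.3 N, H = 4.394e+09 Pa, K = 7.922e-04.
Archard relation: V = K·W·L/H = 7.922e-04 · 556.3 · 391.3 / 4.394e+09 = 3.925e-08 m³.
Depth h = V/A = 3.925e-08 / 6.353e-04 = 6.178e-05 m.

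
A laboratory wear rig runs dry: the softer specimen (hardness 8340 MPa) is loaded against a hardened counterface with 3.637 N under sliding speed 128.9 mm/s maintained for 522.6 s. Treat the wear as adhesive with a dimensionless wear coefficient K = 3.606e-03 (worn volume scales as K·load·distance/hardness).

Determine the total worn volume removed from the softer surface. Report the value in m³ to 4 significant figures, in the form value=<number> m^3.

value=1.059e-10 m^3

Each operation keeps exact precision — shown intermediates are rounded. Rounded just once: 4 significant figures.
Sliding speed v = 128.9 mm/s = 0.1289 m/s. Distance covered L = v·t = 0.1289 m/s × 522.6 s = 67.36 m.
Hardness H = 8340 MPa = 8.340e+09 Pa.
As SI base values: W = 3.637 N, H = 8.340e+09 Pa, K = 3.606e-03.
Volume removed: V = K·W·L/H = 3.606e-03 · 3.637 · 67.36 / 8.340e+09 = 1.059e-10 m³.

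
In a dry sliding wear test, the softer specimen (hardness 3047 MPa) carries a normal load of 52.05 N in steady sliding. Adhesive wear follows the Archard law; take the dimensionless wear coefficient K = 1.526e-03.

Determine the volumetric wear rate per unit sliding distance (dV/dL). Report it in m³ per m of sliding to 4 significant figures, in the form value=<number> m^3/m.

value=2.607e-11 m^3/m

All working math keeps full float precision, and printed values are rounded; one last rounding: four significant digits.
Convert: Hardness H = 3047 MPa = 3.047e+09 Pa.
Working in SI base units: W = 52.05 N, H = 3.047e+09 Pa, K = 1.526e-03.
Wear rate dV/dL = K·W/H (independent of L): 1.526e-03 · 52.05 / 3.047e+09 = 2.607e-11 m³/m.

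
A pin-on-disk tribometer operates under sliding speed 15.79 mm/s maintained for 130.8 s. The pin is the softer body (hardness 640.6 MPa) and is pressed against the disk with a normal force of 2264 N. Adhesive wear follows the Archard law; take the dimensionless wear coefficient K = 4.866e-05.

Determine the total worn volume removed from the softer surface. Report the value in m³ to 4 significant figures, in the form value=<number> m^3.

All working math holds full precision, and displayed values are rounded. Rounded just once to four significant digits.
Convert: Sliding speed v = 15.79 mm/s = 0.01579 m/s. Total distance L = v·t = 0.01579 m/s × 130.8 s = 2.065 m.
Convert: Hardness H = 640.6 MPa = 6.406e+08 Pa.
In SI base units: W = 2264 N, H = 6.406e+08 Pa, K = 4.866e-05.
The Archard volume V = K·W·L/H = 4.866e-05 · 2264 · 2.065 / 6.406e+08 = 3.552e-10 m³.

value=3.552e-10 m^3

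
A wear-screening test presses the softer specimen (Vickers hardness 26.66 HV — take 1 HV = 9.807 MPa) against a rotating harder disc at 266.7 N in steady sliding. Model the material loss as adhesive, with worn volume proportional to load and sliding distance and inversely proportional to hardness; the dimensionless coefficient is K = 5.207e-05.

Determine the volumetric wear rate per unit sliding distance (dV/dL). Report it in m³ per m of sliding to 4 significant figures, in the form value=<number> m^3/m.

value=5.311e-11 m^3/m

Printed values are rounded, and every step maintains full float precision — a single final rounding, at 4 significant digits.
Convert: Hardness H = 26.66 HV × 9.807 MPa/HV = 261.5 MPa = 2.615e+08 Pa.
As SI base values: W = 266.7 N, H = 2.615e+08 Pa, K = 5.207e-05.
Volumetric rate dV/dL = K·W/H — distance-free: 5.207e-05 · 266.7 / 2.615e+08 = 5.311e-11 m³/m.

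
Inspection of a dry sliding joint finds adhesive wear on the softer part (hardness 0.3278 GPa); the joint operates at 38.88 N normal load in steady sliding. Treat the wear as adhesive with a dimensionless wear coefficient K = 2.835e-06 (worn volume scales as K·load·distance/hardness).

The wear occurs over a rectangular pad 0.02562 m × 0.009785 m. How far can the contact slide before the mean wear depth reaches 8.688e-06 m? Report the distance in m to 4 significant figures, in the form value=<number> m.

The intermediates appear rounded — the computation holds full precision. Rounded once at the end to four significant digits.
Hardness H = 0.3278 GPa = 3.278e+08 Pa.
Contact area A = 0.02562 m × 0.009785 m = 2.507e-04 m².
As SI base values: W = 38.88 N, H = 3.278e+08 Pa, K = 2.835e-06.
At the depth limit, V_lim = h_lim·A = 8.688e-06 · 2.507e-04 = 2.178e-09 m³.
Sliding life L = V_lim·H/(K·W) = 2.178e-09 · 3.278e+08 / (2.835e-06 · 38.88) = 6477 m.

value=6477 m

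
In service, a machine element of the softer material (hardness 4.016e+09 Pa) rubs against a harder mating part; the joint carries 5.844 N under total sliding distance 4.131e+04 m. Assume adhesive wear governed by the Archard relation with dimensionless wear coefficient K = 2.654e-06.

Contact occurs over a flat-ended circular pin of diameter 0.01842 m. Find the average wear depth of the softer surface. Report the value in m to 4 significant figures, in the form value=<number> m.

value=5.987e-07 m

All working math keeps full precision; displayed values are rounded. Rounded once at the end to 4 significant figures.
Contact area A = π·d²/4 = π·(0.01842 m)²/4 = 2.665e-04 m².
Working in SI base units: W = 5.844 N, H = 4.016e+09 Pa, K = 2.654e-06.
Apply Archard: V = K·W·L/H = 2.654e-06 · 5.844 · 4.131e+04 / 4.016e+09 = 1.595e-10 m³.
Average depth h = V/A = 1.595e-10 / 2.665e-04 = 5.987e-07 m.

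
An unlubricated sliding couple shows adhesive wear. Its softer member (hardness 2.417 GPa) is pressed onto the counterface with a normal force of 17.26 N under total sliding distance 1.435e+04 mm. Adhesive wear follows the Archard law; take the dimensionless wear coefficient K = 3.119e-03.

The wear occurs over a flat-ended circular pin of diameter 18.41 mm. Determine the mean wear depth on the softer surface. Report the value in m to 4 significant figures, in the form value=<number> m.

value=1.201e-06 m

Each operation runs at full precision — intermediate values are displayed rounded. Rounded just once: four significant digits.
Distance L = 1.435e+04 mm = 14.35 m.
Hardness H = 2.417 GPa = 2.417e+09 Pa.
Pin diameter d = 18.41 mm = 0.01841 m. Contact area A = π·d²/4 = π·(0.01841 m)²/4 = 2.662e-04 m².
Restated in SI base units: W = 17.26 N, H = 2.417e+09 Pa, K = 3.119e-03.
Apply Archard: V = K·W·L/H = 3.119e-03 · 17.26 · 14.35 / 2.417e+09 = 3.196e-10 m³.
Mean wear depth h = V/A = 3.196e-10 / 2.662e-04 = 1.201e-06 m.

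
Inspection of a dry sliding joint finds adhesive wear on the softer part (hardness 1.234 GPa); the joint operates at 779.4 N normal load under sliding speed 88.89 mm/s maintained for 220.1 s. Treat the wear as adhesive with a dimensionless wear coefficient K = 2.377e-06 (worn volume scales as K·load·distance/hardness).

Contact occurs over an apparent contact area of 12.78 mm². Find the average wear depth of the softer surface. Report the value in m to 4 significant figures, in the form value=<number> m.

value=2.298e-06 m

The intermediates are shown rounded, and all arithmetic runs at full float precision; rounded just once: 4 significant figures.
Convert: Sliding speed v = 88.89 mm/s = 0.08889 m/s. Path length L = v·t = 0.08889 m/s × 220.1 s = 19.56 m.
Convert: Hardness H = 1.234 GPa = 1.234e+09 Pa.
Convert: Contact area A = 12.78 mm² = 1.278e-05 m².
Restated in SI base units: W = 779.4 N, H = 1.234e+09 Pa, K = 2.377e-06.
The Archard volume V = K·W·L/H = 2.377e-06 · 779.4 · 19.56 / 1.234e+09 = 2.937e-11 m³.
Wear depth h = V/A = 2.937e-11 / 1.278e-05 = 2.298e-06 m.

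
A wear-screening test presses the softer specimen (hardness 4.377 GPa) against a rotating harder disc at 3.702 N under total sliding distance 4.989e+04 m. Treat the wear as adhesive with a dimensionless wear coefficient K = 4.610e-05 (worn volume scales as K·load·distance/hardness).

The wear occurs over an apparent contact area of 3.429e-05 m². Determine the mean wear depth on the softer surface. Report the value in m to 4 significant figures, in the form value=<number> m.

value=5.673e-05 m

Every step holds full float precision. The intermediates appear rounded, and one final rounding: four significant figures.
Hardness H = 4.377 GPa = 4.377e+09 Pa.
In SI base units: W = 3.702 N, H = 4.377e+09 Pa, K = 4.610e-05.
Archard relation: V = K·W·L/H = 4.610e-05 · 3.702 · 4.989e+04 / 4.377e+09 = 1.945e-09 m³.
Average depth h = V/A = 1.945e-09 / 3.429e-05 = 5.673e-05 m.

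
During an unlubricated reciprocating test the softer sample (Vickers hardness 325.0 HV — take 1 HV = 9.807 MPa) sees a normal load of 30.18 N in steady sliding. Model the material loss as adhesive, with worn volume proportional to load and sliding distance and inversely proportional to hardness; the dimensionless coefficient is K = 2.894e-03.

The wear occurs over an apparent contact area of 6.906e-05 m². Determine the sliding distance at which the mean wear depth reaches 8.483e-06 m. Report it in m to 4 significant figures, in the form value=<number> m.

Every step holds full precision, and the intermediates are displayed rounded. Rounded just once: 4 significant digits.
Convert: Hardness H = 325.0 HV × 9.807 MPa/HV = 3187 MPa = 3.187e+09 Pa.
Working in SI base units: W = 30.18 N, H = 3.187e+09 Pa, K = 2.894e-03.
Limit volume V_lim = h_lim·A = 8.483e-06 · 6.906e-05 = 5.858e-10 m³.
Inverting, life L = V_lim·H/(K·W) = 5.858e-10 · 3.187e+09 / (2.894e-03 · 30.18) = 21.38 m.

value=21.38 m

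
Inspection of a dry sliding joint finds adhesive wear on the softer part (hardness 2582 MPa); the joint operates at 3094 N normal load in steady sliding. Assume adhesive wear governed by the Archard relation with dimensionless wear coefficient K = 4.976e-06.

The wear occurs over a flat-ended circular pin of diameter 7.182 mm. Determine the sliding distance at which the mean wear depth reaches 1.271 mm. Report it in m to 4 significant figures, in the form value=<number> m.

value=8635 m

The algebra maintains full float precision — intermediates are shown rounded. Rounded just once: four significant digits.
Hardness H = 2582 MPa = 2.582e+09 Pa.
Pin diameter d = 7.182 mm = 0.007182 m. Contact area A = π·d²/4 = π·(0.007182 m)²/4 = 4.051e-05 m².
Depth limit h_lim = 1.271 mm = 0.001271 m.
Working in SI base units: W = 3094 N, H = 2.582e+09 Pa, K = 4.976e-06.
Permissible volume V_lim = h_lim·A = 0.001271 · 4.051e-05 = 5.149e-08 m³.
Thus life L = V_lim·H/(K·W) = 5.149e-08 · 2.582e+09 / (4.976e-06 · 3094) = 8635 m.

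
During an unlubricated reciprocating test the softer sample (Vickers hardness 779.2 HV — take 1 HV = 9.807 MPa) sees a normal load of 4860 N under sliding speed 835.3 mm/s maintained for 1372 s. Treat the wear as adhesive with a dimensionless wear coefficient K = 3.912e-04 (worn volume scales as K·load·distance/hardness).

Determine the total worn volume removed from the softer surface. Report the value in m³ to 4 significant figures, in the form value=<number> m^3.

value=2.851e-07 m^3

Intermediates are displayed rounded; all arithmetic maintains full float precision; one last rounding: 4 significant figures.
Convert: Sliding speed v = 835.3 mm/s = 0.8353 m/s. Distance L = v·t = 0.8353 m/s × 1372 s = 1146 m.
Convert: Hardness H = 779.2 HV × 9.807 MPa/HV = 7642 MPa = 7.642e+09 Pa.
As SI base values: W = 4860 N, H = 7.642e+09 Pa, K = 3.912e-04.
Archard volume V = K·W·L/H = 3.912e-04 · 4860 · 1146 / 7.642e+09 = 2.851e-07 m³.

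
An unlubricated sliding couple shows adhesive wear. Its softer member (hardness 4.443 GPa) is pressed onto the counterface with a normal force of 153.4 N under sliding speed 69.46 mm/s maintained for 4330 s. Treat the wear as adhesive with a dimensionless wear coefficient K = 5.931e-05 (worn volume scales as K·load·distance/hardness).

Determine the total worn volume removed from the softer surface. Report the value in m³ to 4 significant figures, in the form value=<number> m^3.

value=6.159e-10 m^3

The computation runs at full precision — quoted intermediates are rounded; one final rounding to four significant digits.
Sliding speed v = 69.46 mm/s = 0.06946 m/s. Total distance L = v·t = 0.06946 m/s × 4330 s = 300.8 m.
Hardness H = 4.443 GPa = 4.443e+09 Pa.
Collected in SI base units: W = 153.4 N, H = 4.443e+09 Pa, K = 5.931e-05.
Wear volume V = K·W·L/H = 5.931e-05 · 153.4 · 300.8 / 4.443e+09 = 6.159e-10 m³.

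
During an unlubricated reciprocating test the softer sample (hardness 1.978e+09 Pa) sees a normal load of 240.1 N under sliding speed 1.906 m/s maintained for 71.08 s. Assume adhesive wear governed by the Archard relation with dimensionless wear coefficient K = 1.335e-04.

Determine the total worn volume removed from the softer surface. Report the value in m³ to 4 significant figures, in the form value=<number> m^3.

Intermediate values are printed rounded, and all arithmetic holds exact precision. Rounded once at the end: 4 significant digits.
Convert: Path length L = v·t = 1.906 m/s × 71.08 s = 135.5 m.
As SI base values: W = 240.1 N, H = 1.978e+09 Pa, K = 1.335e-04.
By Archard's law, V = K·W·L/H = 1.335e-04 · 240.1 · 135.5 / 1.978e+09 = 2.195e-09 m³.

value=2.195e-09 m^3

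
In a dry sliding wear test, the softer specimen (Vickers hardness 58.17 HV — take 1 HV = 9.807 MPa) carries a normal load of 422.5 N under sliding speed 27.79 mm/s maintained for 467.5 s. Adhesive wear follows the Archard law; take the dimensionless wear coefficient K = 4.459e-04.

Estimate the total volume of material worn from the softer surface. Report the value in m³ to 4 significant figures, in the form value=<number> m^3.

The intermediates are displayed rounded, and all arithmetic holds full precision. Rounded once at the end, at 4 significant digits.
Convert: Sliding speed v = 27.79 mm/s = 0.02779 m/s. Sliding distance L = v·t = 0.02779 m/s × 467.5 s = 12.99 m.
Convert: Hardness H = 58.17 HV × 9.807 MPa/HV = 570.5 MPa = 5.705e+08 Pa.
In SI base units: W = 422.5 N, H = 5.705e+08 Pa, K = 4.459e-04.
Archard volume V = K·W·L/H = 4.459e-04 · 422.5 · 12.99 / 5.705e+08 = 4.290e-09 m³.

value=4.290e-09 m^3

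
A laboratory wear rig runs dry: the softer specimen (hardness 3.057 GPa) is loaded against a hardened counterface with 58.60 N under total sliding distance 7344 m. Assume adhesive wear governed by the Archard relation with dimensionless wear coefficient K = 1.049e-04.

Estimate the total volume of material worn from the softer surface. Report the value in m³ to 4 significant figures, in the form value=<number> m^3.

Intermediate values are printed rounded; all arithmetic maintains exact precision, and rounded just once: 4 significant digits.
Convert: Hardness H = 3.057 GPa = 3.057e+09 Pa.
Expressed in SI base units: W = 58.60 N, H = 3.057e+09 Pa, K = 1.049e-04.
Archard volume V = K·W·L/H = 1.049e-04 · 58.60 · 7344 / 3.057e+09 = 1.477e-08 m³.

value=1.477e-08 m^3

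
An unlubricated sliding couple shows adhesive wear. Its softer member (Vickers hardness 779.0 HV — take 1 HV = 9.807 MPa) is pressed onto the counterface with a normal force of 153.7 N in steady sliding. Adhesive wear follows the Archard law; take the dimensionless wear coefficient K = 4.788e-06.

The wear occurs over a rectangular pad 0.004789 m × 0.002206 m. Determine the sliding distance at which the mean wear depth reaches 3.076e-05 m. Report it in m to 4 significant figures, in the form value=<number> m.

Every step runs at full precision; the intermediates appear rounded. Rounded once at the end, at 4 significant figures.
Hardness H = 779.0 HV × 9.807 MPa/HV = 7640 MPa = 7.640e+09 Pa.
Contact area A = 0.004789 m × 0.002206 m = 1.056e-05 m².
SI base units throughout: W = 153.7 N, H = 7.640e+09 Pa, K = 4.788e-06.
Volume at the limit: V_lim = h_lim·A = 3.076e-05 · 1.056e-05 = 3.250e-10 m³.
Sliding life L = V_lim·H/(K·W) = 3.250e-10 · 7.640e+09 / (4.788e-06 · 153.7) = 3374 m.

value=3374 m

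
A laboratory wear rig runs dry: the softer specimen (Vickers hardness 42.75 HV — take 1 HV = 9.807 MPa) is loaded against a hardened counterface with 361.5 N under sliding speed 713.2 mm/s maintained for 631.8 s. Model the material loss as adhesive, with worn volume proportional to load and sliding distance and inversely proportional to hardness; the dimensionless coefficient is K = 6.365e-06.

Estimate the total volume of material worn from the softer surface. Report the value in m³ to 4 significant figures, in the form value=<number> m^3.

value=2.473e-09 m^3

Each operation maintains exact precision. Shown intermediates are rounded — rounded just once, at 4 significant digits.
Convert: Sliding speed v = 713.2 mm/s = 0.7132 m/s. Distance covered L = v·t = 0.7132 m/s × 631.8 s = 450.6 m.
Convert: Hardness H = 42.75 HV × 9.807 MPa/HV = 419.2 MPa = 4.192e+08 Pa.
SI base units throughout: W = 361.5 N, H = 4.192e+08 Pa, K = 6.365e-06.
Archard volume V = K·W·L/H = 6.365e-06 · 361.5 · 450.6 / 4.192e+08 = 2.473e-09 m³.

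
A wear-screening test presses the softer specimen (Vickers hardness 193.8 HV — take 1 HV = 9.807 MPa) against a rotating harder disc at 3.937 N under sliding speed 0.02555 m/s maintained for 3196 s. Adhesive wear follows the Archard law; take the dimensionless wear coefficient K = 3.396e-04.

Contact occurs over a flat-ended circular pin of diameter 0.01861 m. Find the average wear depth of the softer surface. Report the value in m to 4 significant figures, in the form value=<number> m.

Intermediate values are displayed rounded; each operation holds full precision. Rounded once at the end to 4 significant digits.
Convert: Sliding distance L = v·t = 0.02555 m/s × 3196 s = 81.66 m.
Convert: Hardness H = 193.8 HV × 9.807 MPa/HV = 1901 MPa = 1.901e+09 Pa.
Convert: Contact area A = π·d²/4 = π·(0.01861 m)²/4 = 2.720e-04 m².
In SI base units: W = 3.937 N, H = 1.901e+09 Pa, K = 3.396e-04.
Volume removed: V = K·W·L/H = 3.396e-04 · 3.937 · 81.66 / 1.901e+09 = 5.744e-11 m³.
Average depth h = V/A = 5.744e-11 / 2.720e-04 = 2.112e-07 m.

value=2.112e-07 m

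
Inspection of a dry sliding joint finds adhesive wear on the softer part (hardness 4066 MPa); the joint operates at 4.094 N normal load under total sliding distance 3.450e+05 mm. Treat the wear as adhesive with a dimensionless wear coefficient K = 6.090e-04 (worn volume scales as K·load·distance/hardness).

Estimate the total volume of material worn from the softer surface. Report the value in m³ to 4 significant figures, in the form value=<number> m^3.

The algebra runs at full float precision, and displayed values are rounded — a lone final rounding, at four significant digits.
Distance L = 3.450e+05 mm = 345.0 m.
Hardness H = 4066 MPa = 4.066e+09 Pa.
As SI base values: W = 4.094 N, H = 4.066e+09 Pa, K = 6.090e-04.
Wear volume V = K·W·L/H = 6.090e-04 · 4.094 · 345.0 / 4.066e+09 = 2.116e-10 m³.

value=2.116e-10 m^3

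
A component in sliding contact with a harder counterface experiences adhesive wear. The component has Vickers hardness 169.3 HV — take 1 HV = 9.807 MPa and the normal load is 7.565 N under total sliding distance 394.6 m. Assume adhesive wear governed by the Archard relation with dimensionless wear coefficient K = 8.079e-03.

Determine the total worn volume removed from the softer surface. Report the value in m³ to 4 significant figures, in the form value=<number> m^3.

Intermediates appear rounded; each operation holds exact precision, and a lone final rounding: 4 significant digits.
Convert: Hardness H = 169.3 HV × 9.807 MPa/HV = 1660 MPa = 1.660e+09 Pa.
As SI base values: W = 7.565 N, H = 1.660e+09 Pa, K = 8.079e-03.
Worn volume V = K·W·L/H = 8.079e-03 · 7.565 · 394.6 / 1.660e+09 = 1.453e-08 m³.

value=1.453e-08 m^3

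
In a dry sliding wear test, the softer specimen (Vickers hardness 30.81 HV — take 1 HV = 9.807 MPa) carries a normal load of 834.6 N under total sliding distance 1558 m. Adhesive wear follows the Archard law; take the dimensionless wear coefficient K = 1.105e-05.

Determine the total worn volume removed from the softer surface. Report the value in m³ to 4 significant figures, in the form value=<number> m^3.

value=4.755e-08 m^3

The intermediates are displayed rounded, and the algebra holds full precision; a single final rounding to four significant digits.
Convert: Hardness H = 30.81 HV × 9.807 MPa/HV = 302.2 MPa = 3.022e+08 Pa.
Expressed in SI base units: W = 834.6 N, H = 3.022e+08 Pa, K = 1.105e-05.
Archard relation: V = K·W·L/H = 1.105e-05 · 834.6 · 1558 / 3.022e+08 = 4.755e-08 m³.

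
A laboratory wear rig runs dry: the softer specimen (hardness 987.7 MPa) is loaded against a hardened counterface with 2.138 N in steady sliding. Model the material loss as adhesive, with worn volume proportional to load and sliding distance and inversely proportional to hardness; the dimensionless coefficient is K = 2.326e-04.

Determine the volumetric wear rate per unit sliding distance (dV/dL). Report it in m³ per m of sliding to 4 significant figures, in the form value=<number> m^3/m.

The algebra runs at full precision. Intermediate values appear rounded — rounded once at the end, at 4 significant figures.
Hardness H = 987.7 MPa = 9.877e+08 Pa.
In SI base units: W = 2.138 N, H = 9.877e+08 Pa, K = 2.326e-04.
Sliding wear rate dV/dL = K·W/H (no L dependence): 2.326e-04 · 2.138 / 9.877e+08 = 5.035e-13 m³/m.

value=5.035e-13 m^3/m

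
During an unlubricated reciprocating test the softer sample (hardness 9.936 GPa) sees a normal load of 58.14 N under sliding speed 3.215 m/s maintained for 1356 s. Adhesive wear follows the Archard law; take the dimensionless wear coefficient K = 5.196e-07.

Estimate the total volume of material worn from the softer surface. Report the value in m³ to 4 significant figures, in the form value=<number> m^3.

The algebra holds full float precision, and intermediate values are printed rounded — one final rounding: 4 significant digits.
Convert: Sliding distance L = v·t = 3.215 m/s × 1356 s = 4360 m.
Convert: Hardness H = 9.936 GPa = 9.936e+09 Pa.
Working in SI base units: W = 58.14 N, H = 9.936e+09 Pa, K = 5.196e-07.
Apply Archard: V = K·W·L/H = 5.196e-07 · 58.14 · 4360 / 9.936e+09 = 1.325e-11 m³.

value=1.325e-11 m^3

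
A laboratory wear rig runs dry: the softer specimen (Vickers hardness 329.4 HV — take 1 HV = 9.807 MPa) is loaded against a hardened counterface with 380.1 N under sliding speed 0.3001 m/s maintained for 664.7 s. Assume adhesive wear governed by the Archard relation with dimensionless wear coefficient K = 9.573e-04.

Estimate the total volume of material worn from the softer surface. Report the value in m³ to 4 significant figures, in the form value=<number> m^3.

value=2.247e-08 m^3

The algebra keeps exact precision. Intermediates are shown rounded — one last rounding, at four significant digits.
Distance L = v·t = 0.3001 m/s × 664.7 s = 199.5 m.
Hardness H = 329.4 HV × 9.807 MPa/HV = 3230 MPa = 3.230e+09 Pa.
Expressed in SI base units: W = 380.1 N, H = 3.230e+09 Pa, K = 9.573e-04.
The Archard volume V = K·W·L/H = 9.573e-04 · 380.1 · 199.5 / 3.230e+09 = 2.247e-08 m³.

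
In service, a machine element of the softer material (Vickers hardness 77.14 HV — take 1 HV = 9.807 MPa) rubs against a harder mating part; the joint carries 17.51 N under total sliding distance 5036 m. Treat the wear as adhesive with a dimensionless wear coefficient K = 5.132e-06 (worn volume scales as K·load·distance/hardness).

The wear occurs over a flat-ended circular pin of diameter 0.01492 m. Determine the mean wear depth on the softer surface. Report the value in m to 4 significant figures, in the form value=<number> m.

Intermediate values are printed rounded; all arithmetic holds full float precision — a single final rounding: 4 significant figures.
Hardness H = 77.14 HV × 9.807 MPa/HV = 756.5 MPa = 7.565e+08 Pa.
Contact area A = π·d²/4 = π·(0.01492 m)²/4 = 1.748e-04 m².
Working in SI base units: W = 17.51 N, H = 7.565e+08 Pa, K = 5.132e-06.
Archard volume V = K·W·L/H = 5.132e-06 · 17.51 · 5036 / 7.565e+08 = 5.982e-10 m³.
Average depth h = V/A = 5.982e-10 / 1.748e-04 = 3.421e-06 m.

value=3.421e-06 m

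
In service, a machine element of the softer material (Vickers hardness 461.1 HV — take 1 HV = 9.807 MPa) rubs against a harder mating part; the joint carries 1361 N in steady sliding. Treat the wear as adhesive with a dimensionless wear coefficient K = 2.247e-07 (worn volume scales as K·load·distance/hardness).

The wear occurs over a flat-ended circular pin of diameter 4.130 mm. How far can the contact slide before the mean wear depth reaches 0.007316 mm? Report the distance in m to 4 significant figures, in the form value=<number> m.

All arithmetic carries full precision. The intermediates are shown rounded; a lone final rounding, at 4 significant digits.
Hardness H = 461.1 HV × 9.807 MPa/HV = 4522 MPa = 4.522e+09 Pa.
Pin diameter d = 4.130 mm = 0.004130 m. Contact area A = π·d²/4 = π·(0.004130 m)²/4 = 1.340e-05 m².
Depth limit h_lim = 0.007316 mm = 7.316e-06 m.
Working in SI base units: W = 1361 N, H = 4.522e+09 Pa, K = 2.247e-07.
Limit volume V_lim = h_lim·A = 7.316e-06 · 1.340e-05 = 9.801e-11 m³.
Life L = V_lim·H/(K·W) = 9.801e-11 · 4.522e+09 / (2.247e-07 · 1361) = 1449 m.

value=1449 m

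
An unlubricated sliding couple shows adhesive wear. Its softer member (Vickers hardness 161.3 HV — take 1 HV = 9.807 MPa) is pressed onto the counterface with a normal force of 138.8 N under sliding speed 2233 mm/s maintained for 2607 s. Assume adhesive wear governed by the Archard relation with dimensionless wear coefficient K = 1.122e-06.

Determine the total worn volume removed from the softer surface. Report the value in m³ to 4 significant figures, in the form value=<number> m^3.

All arithmetic holds exact precision, and intermediates are shown rounded, and one last rounding, at 4 significant figures.
Sliding speed v = 2233 mm/s = 2.233 m/s. The distance L = v·t = 2.233 m/s × 2607 s = 5821 m.
Hardness H = 161.3 HV × 9.807 MPa/HV = 1582 MPa = 1.582e+09 Pa.
Working in SI base units: W = 138.8 N, H = 1.582e+09 Pa, K = 1.122e-06.
By Archard's law, V = K·W·L/H = 1.122e-06 · 138.8 · 5821 / 1.582e+09 = 5.731e-10 m³.

value=5.731e-10 m^3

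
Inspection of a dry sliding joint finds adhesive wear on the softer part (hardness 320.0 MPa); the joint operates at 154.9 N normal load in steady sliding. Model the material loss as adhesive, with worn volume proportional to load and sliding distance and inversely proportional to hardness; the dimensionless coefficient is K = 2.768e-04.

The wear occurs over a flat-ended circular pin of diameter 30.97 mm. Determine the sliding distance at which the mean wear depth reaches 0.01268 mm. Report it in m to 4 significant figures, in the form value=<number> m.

value=71.29 m

Printed values are rounded; every step carries full float precision. Rounded once at the end to four significant figures.
Hardness H = 320.0 MPa = 3.200e+08 Pa.
Pin diameter d = 30.97 mm = 0.03097 m. Contact area A = π·d²/4 = π·(0.03097 m)²/4 = 7.533e-04 m².
Depth limit h_lim = 0.01268 mm = 1.268e-05 m.
In SI base units, W = 154.9 N, H = 3.200e+08 Pa, K = 2.768e-04.
At the depth limit, V_lim = h_lim·A = 1.268e-05 · 7.533e-04 = 9.552e-09 m³.
So the life L = V_lim·H/(K·W) = 9.552e-09 · 3.200e+08 / (2.768e-04 · 154.9) = 71.29 m.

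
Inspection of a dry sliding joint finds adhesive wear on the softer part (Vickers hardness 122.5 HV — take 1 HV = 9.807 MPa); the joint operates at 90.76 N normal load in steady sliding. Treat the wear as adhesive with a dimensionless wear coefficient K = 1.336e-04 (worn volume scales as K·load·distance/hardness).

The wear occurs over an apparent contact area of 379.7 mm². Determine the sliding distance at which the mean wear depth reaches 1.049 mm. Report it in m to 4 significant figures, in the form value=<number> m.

Intermediate values are displayed rounded. All arithmetic runs at exact precision; rounded just once to four significant digits.
Hardness H = 122.5 HV × 9.807 MPa/HV = 1201 MPa = 1.201e+09 Pa.
Contact area A = 379.7 mm² = 3.797e-04 m².
Depth limit h_lim = 1.049 mm = 0.001049 m.
In SI base units: W = 90.76 N, H = 1.201e+09 Pa, K = 1.336e-04.
At the depth limit, V_lim = h_lim·A = 0.001049 · 3.797e-04 = 3.983e-07 m³.
Sliding life L = V_lim·H/(K·W) = 3.983e-07 · 1.201e+09 / (1.336e-04 · 90.76) = 3.946e+04 m.

value=3.946e+04 m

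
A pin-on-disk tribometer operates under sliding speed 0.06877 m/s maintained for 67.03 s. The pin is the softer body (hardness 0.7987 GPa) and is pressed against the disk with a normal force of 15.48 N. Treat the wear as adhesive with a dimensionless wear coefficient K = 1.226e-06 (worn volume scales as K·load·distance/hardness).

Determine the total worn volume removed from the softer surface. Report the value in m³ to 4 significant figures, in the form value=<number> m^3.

value=1.095e-13 m^3

The algebra maintains full precision, and intermediate values appear rounded, and a lone final rounding to 4 significant digits.
Convert: Distance L = v·t = 0.06877 m/s × 67.03 s = 4.610 m.
Convert: Hardness H = 0.7987 GPa = 7.987e+08 Pa.
In SI base units: W = 15.48 N, H = 7.987e+08 Pa, K = 1.226e-06.
Archard relation: V = K·W·L/H = 1.226e-06 · 15.48 · 4.610 / 7.987e+08 = 1.095e-13 m³.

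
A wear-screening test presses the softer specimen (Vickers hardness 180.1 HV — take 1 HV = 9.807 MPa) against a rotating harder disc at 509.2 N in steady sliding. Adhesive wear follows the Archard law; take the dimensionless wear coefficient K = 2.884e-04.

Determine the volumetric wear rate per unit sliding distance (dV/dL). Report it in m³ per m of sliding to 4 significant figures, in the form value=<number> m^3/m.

value=8.314e-11 m^3/m

Displayed values are rounded. All arithmetic runs at exact precision, and rounded just once, at 4 significant figures.
Convert: Hardness H = 180.1 HV × 9.807 MPa/HV = 1766 MPa = 1.766e+09 Pa.
Collected in SI base units: W = 509.2 N, H = 1.766e+09 Pa, K = 2.884e-04.
The wear rate dV/dL = K·W/H (no L dependence): 2.884e-04 · 509.2 / 1.766e+09 = 8.314e-11 m³/m.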